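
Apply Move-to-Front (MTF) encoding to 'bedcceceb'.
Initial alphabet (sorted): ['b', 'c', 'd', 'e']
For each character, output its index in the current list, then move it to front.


MTF encoding:
'b': index 0 in ['b', 'c', 'd', 'e'] -> ['b', 'c', 'd', 'e']
'e': index 3 in ['b', 'c', 'd', 'e'] -> ['e', 'b', 'c', 'd']
'd': index 3 in ['e', 'b', 'c', 'd'] -> ['d', 'e', 'b', 'c']
'c': index 3 in ['d', 'e', 'b', 'c'] -> ['c', 'd', 'e', 'b']
'c': index 0 in ['c', 'd', 'e', 'b'] -> ['c', 'd', 'e', 'b']
'e': index 2 in ['c', 'd', 'e', 'b'] -> ['e', 'c', 'd', 'b']
'c': index 1 in ['e', 'c', 'd', 'b'] -> ['c', 'e', 'd', 'b']
'e': index 1 in ['c', 'e', 'd', 'b'] -> ['e', 'c', 'd', 'b']
'b': index 3 in ['e', 'c', 'd', 'b'] -> ['b', 'e', 'c', 'd']


Output: [0, 3, 3, 3, 0, 2, 1, 1, 3]


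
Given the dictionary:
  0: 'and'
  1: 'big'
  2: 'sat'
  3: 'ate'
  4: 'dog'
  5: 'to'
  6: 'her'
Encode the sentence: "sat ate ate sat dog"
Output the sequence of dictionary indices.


Look up each word in the dictionary:
  'sat' -> 2
  'ate' -> 3
  'ate' -> 3
  'sat' -> 2
  'dog' -> 4

Encoded: [2, 3, 3, 2, 4]


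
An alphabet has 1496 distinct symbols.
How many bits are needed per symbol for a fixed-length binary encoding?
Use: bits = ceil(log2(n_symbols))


log2(1496) = 10.5469
Bracket: 2^10 = 1024 < 1496 <= 2^11 = 2048
So ceil(log2(1496)) = 11

bits = ceil(log2(1496)) = ceil(10.5469) = 11 bits


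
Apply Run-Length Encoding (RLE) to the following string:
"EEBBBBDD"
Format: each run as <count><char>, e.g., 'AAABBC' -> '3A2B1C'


Scanning runs left to right:
  i=0: run of 'E' x 2 -> '2E'
  i=2: run of 'B' x 4 -> '4B'
  i=6: run of 'D' x 2 -> '2D'

RLE = 2E4B2D


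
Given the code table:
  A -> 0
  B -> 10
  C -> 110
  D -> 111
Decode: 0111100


Decoding:
0 -> A
111 -> D
10 -> B
0 -> A


Result: ADBA


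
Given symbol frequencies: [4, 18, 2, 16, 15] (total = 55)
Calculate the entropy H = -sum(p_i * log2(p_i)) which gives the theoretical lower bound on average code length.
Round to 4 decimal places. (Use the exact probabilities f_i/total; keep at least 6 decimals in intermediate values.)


Per-symbol terms -p_i * log2(p_i) with p_i = f_i/55:
  p = 4/55 = 0.072727: log2(p) = -3.781360, -p*log2(p) = 0.275008
  p = 18/55 = 0.327273: log2(p) = -1.611435, -p*log2(p) = 0.527379
  p = 2/55 = 0.036364: log2(p) = -4.781360, -p*log2(p) = 0.173868
  p = 16/55 = 0.290909: log2(p) = -1.781360, -p*log2(p) = 0.518214
  p = 15/55 = 0.272727: log2(p) = -1.874469, -p*log2(p) = 0.511219
H = 0.275008 + 0.527379 + 0.173868 + 0.518214 + 0.511219 = 2.005688

H = 2.0057 bits/symbol


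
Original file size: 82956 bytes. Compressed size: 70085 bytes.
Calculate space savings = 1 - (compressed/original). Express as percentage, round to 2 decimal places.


ratio = compressed/original = 70085/82956 = 0.844845
savings = 1 - ratio = 1 - 0.844845 = 0.155155
as a percentage: 0.155155 * 100 = 15.52%

Space savings = 1 - 70085/82956 = 15.52%


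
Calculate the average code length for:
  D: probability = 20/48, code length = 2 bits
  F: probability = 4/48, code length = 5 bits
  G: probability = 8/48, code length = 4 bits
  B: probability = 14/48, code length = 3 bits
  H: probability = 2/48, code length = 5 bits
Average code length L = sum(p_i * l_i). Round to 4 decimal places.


Weighted contributions p_i * l_i:
  D: (20/48) * 2 = 40/48
  F: (4/48) * 5 = 20/48
  G: (8/48) * 4 = 32/48
  B: (14/48) * 3 = 42/48
  H: (2/48) * 5 = 10/48
Sum = (40 + 20 + 32 + 42 + 10)/48 = 144/48

L = 144/48 = 3.0000 bits/symbol


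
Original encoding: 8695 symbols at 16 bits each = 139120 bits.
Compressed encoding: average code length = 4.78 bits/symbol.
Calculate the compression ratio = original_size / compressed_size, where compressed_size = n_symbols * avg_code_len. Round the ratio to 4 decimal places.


original_size = n_symbols * orig_bits = 8695 * 16 = 139120 bits
compressed_size = n_symbols * avg_code_len = 8695 * 4.78 = 41562.1 bits
ratio = original_size / compressed_size = 139120 / 41562.1 = 3.3473

Compression ratio = 3.3473


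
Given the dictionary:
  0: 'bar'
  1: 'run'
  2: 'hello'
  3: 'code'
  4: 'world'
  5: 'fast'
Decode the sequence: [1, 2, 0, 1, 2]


Look up each index in the dictionary:
  1 -> 'run'
  2 -> 'hello'
  0 -> 'bar'
  1 -> 'run'
  2 -> 'hello'

Decoded: "run hello bar run hello"


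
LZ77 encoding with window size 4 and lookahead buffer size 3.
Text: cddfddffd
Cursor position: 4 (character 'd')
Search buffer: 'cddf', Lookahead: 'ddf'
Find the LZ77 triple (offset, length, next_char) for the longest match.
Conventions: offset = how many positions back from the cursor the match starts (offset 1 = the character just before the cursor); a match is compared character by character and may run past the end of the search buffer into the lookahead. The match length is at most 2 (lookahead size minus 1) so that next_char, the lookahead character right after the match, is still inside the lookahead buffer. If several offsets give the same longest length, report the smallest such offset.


Try each offset into the search buffer:
  offset=1 (pos 3, char 'f'): match length 0
  offset=2 (pos 2, char 'd'): match length 1
  offset=3 (pos 1, char 'd'): match length 2
  offset=4 (pos 0, char 'c'): match length 0
Longest match has length 2 at offset 3.
next_char = character at position 4 + 2 = 6 -> 'f'

Best match: offset=3, length=2 (matching 'dd' starting at position 1)
LZ77 triple: (3, 2, 'f')


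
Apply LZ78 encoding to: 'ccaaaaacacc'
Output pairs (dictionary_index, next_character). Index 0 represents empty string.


LZ78 encoding steps:
Dictionary: {0: ''}
Step 1: w='' (idx 0), next='c' -> output (0, 'c'), add 'c' as idx 1
Step 2: w='c' (idx 1), next='a' -> output (1, 'a'), add 'ca' as idx 2
Step 3: w='' (idx 0), next='a' -> output (0, 'a'), add 'a' as idx 3
Step 4: w='a' (idx 3), next='a' -> output (3, 'a'), add 'aa' as idx 4
Step 5: w='a' (idx 3), next='c' -> output (3, 'c'), add 'ac' as idx 5
Step 6: w='ac' (idx 5), next='c' -> output (5, 'c'), add 'acc' as idx 6


Encoded: [(0, 'c'), (1, 'a'), (0, 'a'), (3, 'a'), (3, 'c'), (5, 'c')]


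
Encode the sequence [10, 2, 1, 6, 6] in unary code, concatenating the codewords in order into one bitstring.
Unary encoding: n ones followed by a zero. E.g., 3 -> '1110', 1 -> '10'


Encode each number as n ones followed by a terminating 0:
  10 -> 11111111110 (11 bits)
  2 -> 110 (3 bits)
  1 -> 10 (2 bits)
  6 -> 1111110 (7 bits)
  6 -> 1111110 (7 bits)
Total length = 11 + 3 + 2 + 7 + 7 = 30 bits.

Unary([10, 2, 1, 6, 6]) = 111111111101101011111101111110 (30 bits)


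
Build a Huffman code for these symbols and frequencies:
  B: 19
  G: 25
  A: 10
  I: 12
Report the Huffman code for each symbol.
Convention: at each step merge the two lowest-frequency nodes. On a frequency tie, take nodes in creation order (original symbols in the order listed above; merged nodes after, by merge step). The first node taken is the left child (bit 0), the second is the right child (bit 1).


Huffman tree construction:
Step 1: Merge A(10) + I(12) = 22
Step 2: Merge B(19) + (A+I)(22) = 41
Step 3: Merge G(25) + (B+(A+I))(41) = 66
Read each symbol's code off the tree from the root (left child = 0, right child = 1).

Codes:
  B: 10 (length 2)
  G: 0 (length 1)
  A: 110 (length 3)
  I: 111 (length 3)
Average code length: 129/66 = 1.9545 bits/symbol


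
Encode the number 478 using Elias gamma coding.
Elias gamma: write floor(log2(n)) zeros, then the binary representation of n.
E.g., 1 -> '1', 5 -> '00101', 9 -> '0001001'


num_bits = floor(log2(478)) + 1 = 9
leading_zeros = num_bits - 1 = 8
binary(478) = 111011110

Elias gamma(478) = '00000000' + '111011110' = 00000000111011110 (17 bits)


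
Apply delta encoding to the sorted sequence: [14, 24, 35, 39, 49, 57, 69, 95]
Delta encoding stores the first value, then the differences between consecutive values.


First value: 14
Deltas:
  24 - 14 = 10
  35 - 24 = 11
  39 - 35 = 4
  49 - 39 = 10
  57 - 49 = 8
  69 - 57 = 12
  95 - 69 = 26


Delta encoded: [14, 10, 11, 4, 10, 8, 12, 26]


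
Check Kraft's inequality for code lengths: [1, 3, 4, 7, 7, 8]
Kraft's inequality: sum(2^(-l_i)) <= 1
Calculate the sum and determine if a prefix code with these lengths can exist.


Sum = 2^(-1) + 2^(-3) + 2^(-4) + 2^(-7) + 2^(-7) + 2^(-8)
    = 0.5 + 0.125 + 0.0625 + 0.0078125 + 0.0078125 + 0.00390625
    = 181/256 = 0.70703125
Since 0.70703125 <= 1, Kraft's inequality IS satisfied.
A prefix code with these lengths CAN exist.

Kraft sum = 0.70703125. Satisfied.


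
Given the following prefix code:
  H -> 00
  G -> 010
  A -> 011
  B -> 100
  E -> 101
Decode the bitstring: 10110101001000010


Decoding step by step:
Bits 101 -> E
Bits 101 -> E
Bits 010 -> G
Bits 010 -> G
Bits 00 -> H
Bits 010 -> G


Decoded message: EEGGHG


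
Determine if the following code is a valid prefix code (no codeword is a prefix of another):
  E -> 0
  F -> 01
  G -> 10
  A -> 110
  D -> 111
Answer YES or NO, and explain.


Checking each pair (does one codeword prefix another?):
  E='0' vs F='01': prefix -- VIOLATION

NO -- this is NOT a valid prefix code. E (0) is a prefix of F (01).


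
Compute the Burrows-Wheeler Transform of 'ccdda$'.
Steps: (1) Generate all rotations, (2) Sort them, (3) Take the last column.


Rotations (sorted):
  0: $ccdda -> last char: a
  1: a$ccdd -> last char: d
  2: ccdda$ -> last char: $
  3: cdda$c -> last char: c
  4: da$ccd -> last char: d
  5: dda$cc -> last char: c


BWT = ad$cdc


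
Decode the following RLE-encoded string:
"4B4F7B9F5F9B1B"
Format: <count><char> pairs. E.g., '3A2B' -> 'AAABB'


Expanding each <count><char> pair:
  4B -> 'BBBB'
  4F -> 'FFFF'
  7B -> 'BBBBBBB'
  9F -> 'FFFFFFFFF'
  5F -> 'FFFFF'
  9B -> 'BBBBBBBBB'
  1B -> 'B'

Decoded = BBBBFFFFBBBBBBBFFFFFFFFFFFFFFBBBBBBBBBB


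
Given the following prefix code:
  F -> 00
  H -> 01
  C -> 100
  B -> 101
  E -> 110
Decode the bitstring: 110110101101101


Decoding step by step:
Bits 110 -> E
Bits 110 -> E
Bits 101 -> B
Bits 101 -> B
Bits 101 -> B


Decoded message: EEBBB


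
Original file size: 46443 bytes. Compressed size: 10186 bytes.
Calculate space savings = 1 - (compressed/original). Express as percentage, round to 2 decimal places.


ratio = compressed/original = 10186/46443 = 0.219323
savings = 1 - ratio = 1 - 0.219323 = 0.780677
as a percentage: 0.780677 * 100 = 78.07%

Space savings = 1 - 10186/46443 = 78.07%


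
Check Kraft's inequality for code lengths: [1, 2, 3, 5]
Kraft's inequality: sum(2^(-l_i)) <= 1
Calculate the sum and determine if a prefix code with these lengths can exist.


Sum = 2^(-1) + 2^(-2) + 2^(-3) + 2^(-5)
    = 0.5 + 0.25 + 0.125 + 0.03125
    = 29/32 = 0.90625
Since 0.90625 <= 1, Kraft's inequality IS satisfied.
A prefix code with these lengths CAN exist.

Kraft sum = 0.90625. Satisfied.


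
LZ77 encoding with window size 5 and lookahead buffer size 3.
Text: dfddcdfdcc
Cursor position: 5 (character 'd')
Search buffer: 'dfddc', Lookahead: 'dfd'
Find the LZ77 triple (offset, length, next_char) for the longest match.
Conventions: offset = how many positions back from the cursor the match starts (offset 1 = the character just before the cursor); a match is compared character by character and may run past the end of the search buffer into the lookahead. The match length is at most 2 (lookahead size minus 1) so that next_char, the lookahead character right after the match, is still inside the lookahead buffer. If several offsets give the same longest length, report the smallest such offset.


Try each offset into the search buffer:
  offset=1 (pos 4, char 'c'): match length 0
  offset=2 (pos 3, char 'd'): match length 1
  offset=3 (pos 2, char 'd'): match length 1
  offset=4 (pos 1, char 'f'): match length 0
  offset=5 (pos 0, char 'd'): match length 2
Longest match has length 2 at offset 5.
next_char = character at position 5 + 2 = 7 -> 'd'

Best match: offset=5, length=2 (matching 'df' starting at position 0)
LZ77 triple: (5, 2, 'd')


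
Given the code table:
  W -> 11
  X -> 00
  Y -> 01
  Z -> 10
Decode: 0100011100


Decoding:
01 -> Y
00 -> X
01 -> Y
11 -> W
00 -> X


Result: YXYWX


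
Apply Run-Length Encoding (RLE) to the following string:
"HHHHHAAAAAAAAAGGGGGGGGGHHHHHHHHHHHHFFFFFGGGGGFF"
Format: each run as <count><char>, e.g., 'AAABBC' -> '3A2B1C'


Scanning runs left to right:
  i=0: run of 'H' x 5 -> '5H'
  i=5: run of 'A' x 9 -> '9A'
  i=14: run of 'G' x 9 -> '9G'
  i=23: run of 'H' x 12 -> '12H'
  i=35: run of 'F' x 5 -> '5F'
  i=40: run of 'G' x 5 -> '5G'
  i=45: run of 'F' x 2 -> '2F'

RLE = 5H9A9G12H5F5G2F


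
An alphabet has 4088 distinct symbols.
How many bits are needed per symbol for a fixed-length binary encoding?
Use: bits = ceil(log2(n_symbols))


log2(4088) = 11.9972
Bracket: 2^11 = 2048 < 4088 <= 2^12 = 4096
So ceil(log2(4088)) = 12

bits = ceil(log2(4088)) = ceil(11.9972) = 12 bits


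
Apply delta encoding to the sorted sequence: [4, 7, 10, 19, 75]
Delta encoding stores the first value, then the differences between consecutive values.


First value: 4
Deltas:
  7 - 4 = 3
  10 - 7 = 3
  19 - 10 = 9
  75 - 19 = 56


Delta encoded: [4, 3, 3, 9, 56]


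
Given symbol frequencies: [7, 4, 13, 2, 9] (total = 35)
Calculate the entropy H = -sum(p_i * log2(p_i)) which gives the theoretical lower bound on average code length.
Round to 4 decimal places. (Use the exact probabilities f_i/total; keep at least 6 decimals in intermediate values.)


Per-symbol terms -p_i * log2(p_i) with p_i = f_i/35:
  p = 7/35 = 0.200000: log2(p) = -2.321928, -p*log2(p) = 0.464386
  p = 4/35 = 0.114286: log2(p) = -3.129283, -p*log2(p) = 0.357632
  p = 13/35 = 0.371429: log2(p) = -1.428843, -p*log2(p) = 0.530713
  p = 2/35 = 0.057143: log2(p) = -4.129283, -p*log2(p) = 0.235959
  p = 9/35 = 0.257143: log2(p) = -1.959358, -p*log2(p) = 0.503835
H = 0.464386 + 0.357632 + 0.530713 + 0.235959 + 0.503835 = 2.092525

H = 2.0925 bits/symbol


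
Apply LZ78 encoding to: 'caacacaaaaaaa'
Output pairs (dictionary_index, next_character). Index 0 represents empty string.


LZ78 encoding steps:
Dictionary: {0: ''}
Step 1: w='' (idx 0), next='c' -> output (0, 'c'), add 'c' as idx 1
Step 2: w='' (idx 0), next='a' -> output (0, 'a'), add 'a' as idx 2
Step 3: w='a' (idx 2), next='c' -> output (2, 'c'), add 'ac' as idx 3
Step 4: w='ac' (idx 3), next='a' -> output (3, 'a'), add 'aca' as idx 4
Step 5: w='a' (idx 2), next='a' -> output (2, 'a'), add 'aa' as idx 5
Step 6: w='aa' (idx 5), next='a' -> output (5, 'a'), add 'aaa' as idx 6
Step 7: w='a' (idx 2), end of input -> output (2, '')


Encoded: [(0, 'c'), (0, 'a'), (2, 'c'), (3, 'a'), (2, 'a'), (5, 'a'), (2, '')]


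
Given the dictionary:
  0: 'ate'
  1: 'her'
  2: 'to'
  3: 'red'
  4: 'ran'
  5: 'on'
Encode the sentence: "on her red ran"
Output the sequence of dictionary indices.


Look up each word in the dictionary:
  'on' -> 5
  'her' -> 1
  'red' -> 3
  'ran' -> 4

Encoded: [5, 1, 3, 4]


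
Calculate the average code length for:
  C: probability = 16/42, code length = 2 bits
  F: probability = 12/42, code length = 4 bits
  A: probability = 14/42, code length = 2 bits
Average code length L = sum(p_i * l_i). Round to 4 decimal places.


Weighted contributions p_i * l_i:
  C: (16/42) * 2 = 32/42
  F: (12/42) * 4 = 48/42
  A: (14/42) * 2 = 28/42
Sum = (32 + 48 + 28)/42 = 108/42

L = 108/42 = 2.5714 bits/symbol


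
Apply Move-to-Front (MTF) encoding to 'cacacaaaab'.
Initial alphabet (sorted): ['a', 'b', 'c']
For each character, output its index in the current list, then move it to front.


MTF encoding:
'c': index 2 in ['a', 'b', 'c'] -> ['c', 'a', 'b']
'a': index 1 in ['c', 'a', 'b'] -> ['a', 'c', 'b']
'c': index 1 in ['a', 'c', 'b'] -> ['c', 'a', 'b']
'a': index 1 in ['c', 'a', 'b'] -> ['a', 'c', 'b']
'c': index 1 in ['a', 'c', 'b'] -> ['c', 'a', 'b']
'a': index 1 in ['c', 'a', 'b'] -> ['a', 'c', 'b']
'a': index 0 in ['a', 'c', 'b'] -> ['a', 'c', 'b']
'a': index 0 in ['a', 'c', 'b'] -> ['a', 'c', 'b']
'a': index 0 in ['a', 'c', 'b'] -> ['a', 'c', 'b']
'b': index 2 in ['a', 'c', 'b'] -> ['b', 'a', 'c']


Output: [2, 1, 1, 1, 1, 1, 0, 0, 0, 2]


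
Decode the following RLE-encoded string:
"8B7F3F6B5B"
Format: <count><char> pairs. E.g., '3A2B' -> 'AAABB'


Expanding each <count><char> pair:
  8B -> 'BBBBBBBB'
  7F -> 'FFFFFFF'
  3F -> 'FFF'
  6B -> 'BBBBBB'
  5B -> 'BBBBB'

Decoded = BBBBBBBBFFFFFFFFFFBBBBBBBBBBB


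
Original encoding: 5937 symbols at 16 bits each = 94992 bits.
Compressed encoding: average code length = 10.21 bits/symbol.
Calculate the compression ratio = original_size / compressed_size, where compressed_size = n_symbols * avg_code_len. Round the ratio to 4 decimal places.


original_size = n_symbols * orig_bits = 5937 * 16 = 94992 bits
compressed_size = n_symbols * avg_code_len = 5937 * 10.21 = 60616.77 bits
ratio = original_size / compressed_size = 94992 / 60616.77 = 1.5671

Compression ratio = 1.5671


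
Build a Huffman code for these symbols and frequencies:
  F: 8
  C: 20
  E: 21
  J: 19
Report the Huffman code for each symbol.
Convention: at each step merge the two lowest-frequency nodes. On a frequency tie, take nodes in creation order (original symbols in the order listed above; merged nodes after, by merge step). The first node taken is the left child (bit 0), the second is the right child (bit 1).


Huffman tree construction:
Step 1: Merge F(8) + J(19) = 27
Step 2: Merge C(20) + E(21) = 41
Step 3: Merge (F+J)(27) + (C+E)(41) = 68
Read each symbol's code off the tree from the root (left child = 0, right child = 1).

Codes:
  F: 00 (length 2)
  C: 10 (length 2)
  E: 11 (length 2)
  J: 01 (length 2)
Average code length: 136/68 = 2.0000 bits/symbol


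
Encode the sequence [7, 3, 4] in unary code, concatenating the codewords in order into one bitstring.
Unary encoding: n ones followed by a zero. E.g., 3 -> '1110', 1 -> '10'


Encode each number as n ones followed by a terminating 0:
  7 -> 11111110 (8 bits)
  3 -> 1110 (4 bits)
  4 -> 11110 (5 bits)
Total length = 8 + 4 + 5 = 17 bits.

Unary([7, 3, 4]) = 11111110111011110 (17 bits)


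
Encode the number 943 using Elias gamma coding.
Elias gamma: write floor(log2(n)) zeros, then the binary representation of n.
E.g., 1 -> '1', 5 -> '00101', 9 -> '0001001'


num_bits = floor(log2(943)) + 1 = 10
leading_zeros = num_bits - 1 = 9
binary(943) = 1110101111

Elias gamma(943) = '000000000' + '1110101111' = 0000000001110101111 (19 bits)


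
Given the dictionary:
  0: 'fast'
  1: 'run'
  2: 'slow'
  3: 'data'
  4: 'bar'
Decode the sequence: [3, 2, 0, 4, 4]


Look up each index in the dictionary:
  3 -> 'data'
  2 -> 'slow'
  0 -> 'fast'
  4 -> 'bar'
  4 -> 'bar'

Decoded: "data slow fast bar bar"


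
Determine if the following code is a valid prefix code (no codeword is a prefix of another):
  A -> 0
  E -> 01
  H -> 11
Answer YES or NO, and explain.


Checking each pair (does one codeword prefix another?):
  A='0' vs E='01': prefix -- VIOLATION

NO -- this is NOT a valid prefix code. A (0) is a prefix of E (01).


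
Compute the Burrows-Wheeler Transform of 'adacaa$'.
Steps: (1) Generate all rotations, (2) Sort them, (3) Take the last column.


Rotations (sorted):
  0: $adacaa -> last char: a
  1: a$adaca -> last char: a
  2: aa$adac -> last char: c
  3: acaa$ad -> last char: d
  4: adacaa$ -> last char: $
  5: caa$ada -> last char: a
  6: dacaa$a -> last char: a


BWT = aacd$aa


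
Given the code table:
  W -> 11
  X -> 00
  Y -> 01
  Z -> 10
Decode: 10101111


Decoding:
10 -> Z
10 -> Z
11 -> W
11 -> W


Result: ZZWW


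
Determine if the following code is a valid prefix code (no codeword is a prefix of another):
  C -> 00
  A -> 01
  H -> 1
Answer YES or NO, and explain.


Checking each pair (does one codeword prefix another?):
  C='00' vs A='01': no prefix
  C='00' vs H='1': no prefix
  A='01' vs C='00': no prefix
  A='01' vs H='1': no prefix
  H='1' vs C='00': no prefix
  H='1' vs A='01': no prefix
No violation found over all pairs.

YES -- this is a valid prefix code. No codeword is a prefix of any other codeword.


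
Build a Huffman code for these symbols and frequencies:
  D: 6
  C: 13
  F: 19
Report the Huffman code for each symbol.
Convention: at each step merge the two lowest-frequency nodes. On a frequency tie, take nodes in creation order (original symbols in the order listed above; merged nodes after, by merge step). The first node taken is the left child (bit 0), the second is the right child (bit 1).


Huffman tree construction:
Step 1: Merge D(6) + C(13) = 19
Step 2: Merge F(19) + (D+C)(19) = 38
Read each symbol's code off the tree from the root (left child = 0, right child = 1).

Codes:
  D: 10 (length 2)
  C: 11 (length 2)
  F: 0 (length 1)
Average code length: 57/38 = 1.5000 bits/symbol


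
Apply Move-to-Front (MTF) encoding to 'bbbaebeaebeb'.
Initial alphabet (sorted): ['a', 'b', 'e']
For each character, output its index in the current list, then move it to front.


MTF encoding:
'b': index 1 in ['a', 'b', 'e'] -> ['b', 'a', 'e']
'b': index 0 in ['b', 'a', 'e'] -> ['b', 'a', 'e']
'b': index 0 in ['b', 'a', 'e'] -> ['b', 'a', 'e']
'a': index 1 in ['b', 'a', 'e'] -> ['a', 'b', 'e']
'e': index 2 in ['a', 'b', 'e'] -> ['e', 'a', 'b']
'b': index 2 in ['e', 'a', 'b'] -> ['b', 'e', 'a']
'e': index 1 in ['b', 'e', 'a'] -> ['e', 'b', 'a']
'a': index 2 in ['e', 'b', 'a'] -> ['a', 'e', 'b']
'e': index 1 in ['a', 'e', 'b'] -> ['e', 'a', 'b']
'b': index 2 in ['e', 'a', 'b'] -> ['b', 'e', 'a']
'e': index 1 in ['b', 'e', 'a'] -> ['e', 'b', 'a']
'b': index 1 in ['e', 'b', 'a'] -> ['b', 'e', 'a']


Output: [1, 0, 0, 1, 2, 2, 1, 2, 1, 2, 1, 1]


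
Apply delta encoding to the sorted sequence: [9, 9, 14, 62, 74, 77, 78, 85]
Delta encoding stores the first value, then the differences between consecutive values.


First value: 9
Deltas:
  9 - 9 = 0
  14 - 9 = 5
  62 - 14 = 48
  74 - 62 = 12
  77 - 74 = 3
  78 - 77 = 1
  85 - 78 = 7


Delta encoded: [9, 0, 5, 48, 12, 3, 1, 7]


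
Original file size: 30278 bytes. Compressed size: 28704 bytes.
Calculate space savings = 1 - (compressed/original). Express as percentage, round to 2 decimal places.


ratio = compressed/original = 28704/30278 = 0.948015
savings = 1 - ratio = 1 - 0.948015 = 0.051985
as a percentage: 0.051985 * 100 = 5.2%

Space savings = 1 - 28704/30278 = 5.2%


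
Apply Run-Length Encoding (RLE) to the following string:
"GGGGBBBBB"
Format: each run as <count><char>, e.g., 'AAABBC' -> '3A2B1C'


Scanning runs left to right:
  i=0: run of 'G' x 4 -> '4G'
  i=4: run of 'B' x 5 -> '5B'

RLE = 4G5B


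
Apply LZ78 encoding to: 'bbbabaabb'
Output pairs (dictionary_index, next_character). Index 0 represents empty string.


LZ78 encoding steps:
Dictionary: {0: ''}
Step 1: w='' (idx 0), next='b' -> output (0, 'b'), add 'b' as idx 1
Step 2: w='b' (idx 1), next='b' -> output (1, 'b'), add 'bb' as idx 2
Step 3: w='' (idx 0), next='a' -> output (0, 'a'), add 'a' as idx 3
Step 4: w='b' (idx 1), next='a' -> output (1, 'a'), add 'ba' as idx 4
Step 5: w='a' (idx 3), next='b' -> output (3, 'b'), add 'ab' as idx 5
Step 6: w='b' (idx 1), end of input -> output (1, '')


Encoded: [(0, 'b'), (1, 'b'), (0, 'a'), (1, 'a'), (3, 'b'), (1, '')]


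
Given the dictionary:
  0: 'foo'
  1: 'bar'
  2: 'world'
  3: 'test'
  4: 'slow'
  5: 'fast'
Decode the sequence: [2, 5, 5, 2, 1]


Look up each index in the dictionary:
  2 -> 'world'
  5 -> 'fast'
  5 -> 'fast'
  2 -> 'world'
  1 -> 'bar'

Decoded: "world fast fast world bar"


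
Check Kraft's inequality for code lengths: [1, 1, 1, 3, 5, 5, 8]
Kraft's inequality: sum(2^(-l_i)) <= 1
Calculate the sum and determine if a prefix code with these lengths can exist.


Sum = 2^(-1) + 2^(-1) + 2^(-1) + 2^(-3) + 2^(-5) + 2^(-5) + 2^(-8)
    = 0.5 + 0.5 + 0.5 + 0.125 + 0.03125 + 0.03125 + 0.00390625
    = 433/256 = 1.69140625
Since 1.69140625 > 1, Kraft's inequality is NOT satisfied.
A prefix code with these lengths CANNOT exist.

Kraft sum = 1.69140625. Not satisfied.


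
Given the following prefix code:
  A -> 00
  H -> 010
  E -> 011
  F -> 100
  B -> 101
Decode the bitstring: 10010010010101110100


Decoding step by step:
Bits 100 -> F
Bits 100 -> F
Bits 100 -> F
Bits 101 -> B
Bits 011 -> E
Bits 101 -> B
Bits 00 -> A


Decoded message: FFFBEBA


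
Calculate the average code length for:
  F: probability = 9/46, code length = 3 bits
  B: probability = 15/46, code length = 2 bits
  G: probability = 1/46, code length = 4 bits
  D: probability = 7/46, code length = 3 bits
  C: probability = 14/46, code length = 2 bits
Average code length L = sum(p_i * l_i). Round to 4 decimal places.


Weighted contributions p_i * l_i:
  F: (9/46) * 3 = 27/46
  B: (15/46) * 2 = 30/46
  G: (1/46) * 4 = 4/46
  D: (7/46) * 3 = 21/46
  C: (14/46) * 2 = 28/46
Sum = (27 + 30 + 4 + 21 + 28)/46 = 110/46

L = 110/46 = 2.3913 bits/symbol


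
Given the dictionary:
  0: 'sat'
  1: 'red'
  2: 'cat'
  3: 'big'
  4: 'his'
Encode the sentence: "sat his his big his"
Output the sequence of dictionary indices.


Look up each word in the dictionary:
  'sat' -> 0
  'his' -> 4
  'his' -> 4
  'big' -> 3
  'his' -> 4

Encoded: [0, 4, 4, 3, 4]


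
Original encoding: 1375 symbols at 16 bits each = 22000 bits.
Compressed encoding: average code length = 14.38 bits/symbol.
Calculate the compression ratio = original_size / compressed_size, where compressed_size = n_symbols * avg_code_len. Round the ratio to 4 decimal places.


original_size = n_symbols * orig_bits = 1375 * 16 = 22000 bits
compressed_size = n_symbols * avg_code_len = 1375 * 14.38 = 19772.5 bits
ratio = original_size / compressed_size = 22000 / 19772.5 = 1.1127

Compression ratio = 1.1127


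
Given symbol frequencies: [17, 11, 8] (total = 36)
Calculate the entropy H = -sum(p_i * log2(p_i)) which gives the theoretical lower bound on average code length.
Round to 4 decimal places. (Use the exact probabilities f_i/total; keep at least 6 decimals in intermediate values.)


Per-symbol terms -p_i * log2(p_i) with p_i = f_i/36:
  p = 17/36 = 0.472222: log2(p) = -1.082462, -p*log2(p) = 0.511163
  p = 11/36 = 0.305556: log2(p) = -1.710493, -p*log2(p) = 0.522651
  p = 8/36 = 0.222222: log2(p) = -2.169925, -p*log2(p) = 0.482206
H = 0.511163 + 0.522651 + 0.482206 = 1.516020

H = 1.516 bits/symbol


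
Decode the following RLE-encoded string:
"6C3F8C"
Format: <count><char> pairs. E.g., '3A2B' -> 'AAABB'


Expanding each <count><char> pair:
  6C -> 'CCCCCC'
  3F -> 'FFF'
  8C -> 'CCCCCCCC'

Decoded = CCCCCCFFFCCCCCCCC


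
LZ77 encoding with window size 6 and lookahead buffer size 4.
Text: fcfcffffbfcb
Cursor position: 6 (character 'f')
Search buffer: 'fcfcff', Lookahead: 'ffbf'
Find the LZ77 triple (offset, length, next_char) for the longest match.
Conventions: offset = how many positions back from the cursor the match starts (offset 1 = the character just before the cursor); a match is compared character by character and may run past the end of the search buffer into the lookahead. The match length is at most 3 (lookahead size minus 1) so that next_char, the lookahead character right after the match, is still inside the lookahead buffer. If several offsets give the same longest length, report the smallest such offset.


Try each offset into the search buffer:
  offset=1 (pos 5, char 'f'): match length 2
  offset=2 (pos 4, char 'f'): match length 2
  offset=3 (pos 3, char 'c'): match length 0
  offset=4 (pos 2, char 'f'): match length 1
  offset=5 (pos 1, char 'c'): match length 0
  offset=6 (pos 0, char 'f'): match length 1
Longest match has length 2, found at offsets 1, 2; take the smallest, offset 1.
next_char = character at position 6 + 2 = 8 -> 'b'

Best match: offset=1, length=2 (matching 'ff' starting at position 5)
LZ77 triple: (1, 2, 'b')


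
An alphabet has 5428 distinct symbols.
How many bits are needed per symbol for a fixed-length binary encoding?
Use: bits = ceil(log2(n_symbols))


log2(5428) = 12.4062
Bracket: 2^12 = 4096 < 5428 <= 2^13 = 8192
So ceil(log2(5428)) = 13

bits = ceil(log2(5428)) = ceil(12.4062) = 13 bits


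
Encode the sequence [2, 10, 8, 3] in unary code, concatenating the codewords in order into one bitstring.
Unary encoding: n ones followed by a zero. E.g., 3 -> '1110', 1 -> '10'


Encode each number as n ones followed by a terminating 0:
  2 -> 110 (3 bits)
  10 -> 11111111110 (11 bits)
  8 -> 111111110 (9 bits)
  3 -> 1110 (4 bits)
Total length = 3 + 11 + 9 + 4 = 27 bits.

Unary([2, 10, 8, 3]) = 110111111111101111111101110 (27 bits)


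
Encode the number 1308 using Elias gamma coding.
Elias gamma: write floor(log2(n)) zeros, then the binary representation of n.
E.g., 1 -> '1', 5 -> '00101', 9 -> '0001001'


num_bits = floor(log2(1308)) + 1 = 11
leading_zeros = num_bits - 1 = 10
binary(1308) = 10100011100

Elias gamma(1308) = '0000000000' + '10100011100' = 000000000010100011100 (21 bits)


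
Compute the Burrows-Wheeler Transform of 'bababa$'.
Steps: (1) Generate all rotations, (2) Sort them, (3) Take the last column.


Rotations (sorted):
  0: $bababa -> last char: a
  1: a$babab -> last char: b
  2: aba$bab -> last char: b
  3: ababa$b -> last char: b
  4: ba$baba -> last char: a
  5: baba$ba -> last char: a
  6: bababa$ -> last char: $


BWT = abbbaa$


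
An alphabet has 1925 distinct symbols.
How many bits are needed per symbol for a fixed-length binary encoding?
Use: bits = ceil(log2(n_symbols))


log2(1925) = 10.9106
Bracket: 2^10 = 1024 < 1925 <= 2^11 = 2048
So ceil(log2(1925)) = 11

bits = ceil(log2(1925)) = ceil(10.9106) = 11 bits


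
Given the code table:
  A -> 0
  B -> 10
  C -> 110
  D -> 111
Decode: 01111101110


Decoding:
0 -> A
111 -> D
110 -> C
111 -> D
0 -> A


Result: ADCDA


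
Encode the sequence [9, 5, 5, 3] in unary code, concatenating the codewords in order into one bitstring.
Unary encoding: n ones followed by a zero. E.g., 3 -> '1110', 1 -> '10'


Encode each number as n ones followed by a terminating 0:
  9 -> 1111111110 (10 bits)
  5 -> 111110 (6 bits)
  5 -> 111110 (6 bits)
  3 -> 1110 (4 bits)
Total length = 10 + 6 + 6 + 4 = 26 bits.

Unary([9, 5, 5, 3]) = 11111111101111101111101110 (26 bits)


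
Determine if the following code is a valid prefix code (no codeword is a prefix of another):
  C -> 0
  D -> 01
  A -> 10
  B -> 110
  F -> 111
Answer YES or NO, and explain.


Checking each pair (does one codeword prefix another?):
  C='0' vs D='01': prefix -- VIOLATION

NO -- this is NOT a valid prefix code. C (0) is a prefix of D (01).


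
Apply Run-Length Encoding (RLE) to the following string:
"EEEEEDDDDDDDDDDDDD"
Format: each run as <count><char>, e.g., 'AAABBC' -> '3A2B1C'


Scanning runs left to right:
  i=0: run of 'E' x 5 -> '5E'
  i=5: run of 'D' x 13 -> '13D'

RLE = 5E13D


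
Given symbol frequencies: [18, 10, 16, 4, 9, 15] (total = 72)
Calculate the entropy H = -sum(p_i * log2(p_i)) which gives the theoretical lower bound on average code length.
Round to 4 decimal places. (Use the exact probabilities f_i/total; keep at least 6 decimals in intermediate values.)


Per-symbol terms -p_i * log2(p_i) with p_i = f_i/72:
  p = 18/72 = 0.250000: log2(p) = -2.000000, -p*log2(p) = 0.500000
  p = 10/72 = 0.138889: log2(p) = -2.847997, -p*log2(p) = 0.395555
  p = 16/72 = 0.222222: log2(p) = -2.169925, -p*log2(p) = 0.482206
  p = 4/72 = 0.055556: log2(p) = -4.169925, -p*log2(p) = 0.231663
  p = 9/72 = 0.125000: log2(p) = -3.000000, -p*log2(p) = 0.375000
  p = 15/72 = 0.208333: log2(p) = -2.263034, -p*log2(p) = 0.471466
H = 0.500000 + 0.395555 + 0.482206 + 0.231663 + 0.375000 + 0.471466 = 2.455890

H = 2.4559 bits/symbol


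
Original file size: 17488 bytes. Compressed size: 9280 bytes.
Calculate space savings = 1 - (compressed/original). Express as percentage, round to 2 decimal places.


ratio = compressed/original = 9280/17488 = 0.53065
savings = 1 - ratio = 1 - 0.53065 = 0.46935
as a percentage: 0.46935 * 100 = 46.94%

Space savings = 1 - 9280/17488 = 46.94%


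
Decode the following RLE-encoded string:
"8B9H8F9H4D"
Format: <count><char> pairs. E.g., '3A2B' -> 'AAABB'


Expanding each <count><char> pair:
  8B -> 'BBBBBBBB'
  9H -> 'HHHHHHHHH'
  8F -> 'FFFFFFFF'
  9H -> 'HHHHHHHHH'
  4D -> 'DDDD'

Decoded = BBBBBBBBHHHHHHHHHFFFFFFFFHHHHHHHHHDDDD


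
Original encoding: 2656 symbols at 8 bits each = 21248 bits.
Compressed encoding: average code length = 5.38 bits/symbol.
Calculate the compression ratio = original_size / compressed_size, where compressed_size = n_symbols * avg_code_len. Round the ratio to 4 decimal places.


original_size = n_symbols * orig_bits = 2656 * 8 = 21248 bits
compressed_size = n_symbols * avg_code_len = 2656 * 5.38 = 14289.28 bits
ratio = original_size / compressed_size = 21248 / 14289.28 = 1.487

Compression ratio = 1.487


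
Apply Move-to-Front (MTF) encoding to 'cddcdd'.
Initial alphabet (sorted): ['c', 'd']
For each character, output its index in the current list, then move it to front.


MTF encoding:
'c': index 0 in ['c', 'd'] -> ['c', 'd']
'd': index 1 in ['c', 'd'] -> ['d', 'c']
'd': index 0 in ['d', 'c'] -> ['d', 'c']
'c': index 1 in ['d', 'c'] -> ['c', 'd']
'd': index 1 in ['c', 'd'] -> ['d', 'c']
'd': index 0 in ['d', 'c'] -> ['d', 'c']


Output: [0, 1, 0, 1, 1, 0]


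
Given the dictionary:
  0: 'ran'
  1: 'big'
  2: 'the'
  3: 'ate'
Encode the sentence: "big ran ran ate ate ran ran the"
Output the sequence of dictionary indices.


Look up each word in the dictionary:
  'big' -> 1
  'ran' -> 0
  'ran' -> 0
  'ate' -> 3
  'ate' -> 3
  'ran' -> 0
  'ran' -> 0
  'the' -> 2

Encoded: [1, 0, 0, 3, 3, 0, 0, 2]


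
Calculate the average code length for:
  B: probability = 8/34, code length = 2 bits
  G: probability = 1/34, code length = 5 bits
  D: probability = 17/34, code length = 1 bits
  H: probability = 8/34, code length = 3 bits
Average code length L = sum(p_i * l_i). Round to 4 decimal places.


Weighted contributions p_i * l_i:
  B: (8/34) * 2 = 16/34
  G: (1/34) * 5 = 5/34
  D: (17/34) * 1 = 17/34
  H: (8/34) * 3 = 24/34
Sum = (16 + 5 + 17 + 24)/34 = 62/34

L = 62/34 = 1.8235 bits/symbol


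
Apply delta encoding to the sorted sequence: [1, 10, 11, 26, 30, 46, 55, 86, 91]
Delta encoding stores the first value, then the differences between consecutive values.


First value: 1
Deltas:
  10 - 1 = 9
  11 - 10 = 1
  26 - 11 = 15
  30 - 26 = 4
  46 - 30 = 16
  55 - 46 = 9
  86 - 55 = 31
  91 - 86 = 5


Delta encoded: [1, 9, 1, 15, 4, 16, 9, 31, 5]


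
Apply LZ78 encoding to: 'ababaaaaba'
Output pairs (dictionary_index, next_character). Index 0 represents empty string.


LZ78 encoding steps:
Dictionary: {0: ''}
Step 1: w='' (idx 0), next='a' -> output (0, 'a'), add 'a' as idx 1
Step 2: w='' (idx 0), next='b' -> output (0, 'b'), add 'b' as idx 2
Step 3: w='a' (idx 1), next='b' -> output (1, 'b'), add 'ab' as idx 3
Step 4: w='a' (idx 1), next='a' -> output (1, 'a'), add 'aa' as idx 4
Step 5: w='aa' (idx 4), next='b' -> output (4, 'b'), add 'aab' as idx 5
Step 6: w='a' (idx 1), end of input -> output (1, '')


Encoded: [(0, 'a'), (0, 'b'), (1, 'b'), (1, 'a'), (4, 'b'), (1, '')]


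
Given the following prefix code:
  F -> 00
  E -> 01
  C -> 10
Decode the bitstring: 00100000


Decoding step by step:
Bits 00 -> F
Bits 10 -> C
Bits 00 -> F
Bits 00 -> F


Decoded message: FCFF


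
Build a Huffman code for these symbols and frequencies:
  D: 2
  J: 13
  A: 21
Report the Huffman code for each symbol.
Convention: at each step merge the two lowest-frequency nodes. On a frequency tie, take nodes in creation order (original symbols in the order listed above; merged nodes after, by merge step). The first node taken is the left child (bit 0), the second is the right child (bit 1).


Huffman tree construction:
Step 1: Merge D(2) + J(13) = 15
Step 2: Merge (D+J)(15) + A(21) = 36
Read each symbol's code off the tree from the root (left child = 0, right child = 1).

Codes:
  D: 00 (length 2)
  J: 01 (length 2)
  A: 1 (length 1)
Average code length: 51/36 = 1.4167 bits/symbol


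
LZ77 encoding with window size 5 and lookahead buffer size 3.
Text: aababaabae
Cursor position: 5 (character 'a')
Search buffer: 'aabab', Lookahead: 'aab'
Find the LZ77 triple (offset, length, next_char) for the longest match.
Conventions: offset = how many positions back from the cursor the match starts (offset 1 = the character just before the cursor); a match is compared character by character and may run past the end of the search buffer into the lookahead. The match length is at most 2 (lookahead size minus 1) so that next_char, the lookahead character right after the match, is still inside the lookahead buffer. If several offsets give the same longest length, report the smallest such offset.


Try each offset into the search buffer:
  offset=1 (pos 4, char 'b'): match length 0
  offset=2 (pos 3, char 'a'): match length 1
  offset=3 (pos 2, char 'b'): match length 0
  offset=4 (pos 1, char 'a'): match length 1
  offset=5 (pos 0, char 'a'): match length 2
Longest match has length 2 at offset 5.
next_char = character at position 5 + 2 = 7 -> 'b'

Best match: offset=5, length=2 (matching 'aa' starting at position 0)
LZ77 triple: (5, 2, 'b')


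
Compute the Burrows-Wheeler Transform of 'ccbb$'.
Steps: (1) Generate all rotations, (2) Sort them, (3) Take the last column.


Rotations (sorted):
  0: $ccbb -> last char: b
  1: b$ccb -> last char: b
  2: bb$cc -> last char: c
  3: cbb$c -> last char: c
  4: ccbb$ -> last char: $


BWT = bbcc$


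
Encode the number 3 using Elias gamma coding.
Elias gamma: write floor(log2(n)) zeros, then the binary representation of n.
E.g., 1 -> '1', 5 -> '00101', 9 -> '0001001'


num_bits = floor(log2(3)) + 1 = 2
leading_zeros = num_bits - 1 = 1
binary(3) = 11

Elias gamma(3) = '0' + '11' = 011 (3 bits)


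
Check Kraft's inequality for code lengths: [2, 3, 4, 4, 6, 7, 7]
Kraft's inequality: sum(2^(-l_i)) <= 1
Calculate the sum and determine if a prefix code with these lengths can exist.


Sum = 2^(-2) + 2^(-3) + 2^(-4) + 2^(-4) + 2^(-6) + 2^(-7) + 2^(-7)
    = 0.25 + 0.125 + 0.0625 + 0.0625 + 0.015625 + 0.0078125 + 0.0078125
    = 68/128 = 0.53125
Since 0.53125 <= 1, Kraft's inequality IS satisfied.
A prefix code with these lengths CAN exist.

Kraft sum = 0.53125. Satisfied.


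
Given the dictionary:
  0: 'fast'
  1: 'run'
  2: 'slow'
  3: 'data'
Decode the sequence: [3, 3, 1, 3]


Look up each index in the dictionary:
  3 -> 'data'
  3 -> 'data'
  1 -> 'run'
  3 -> 'data'

Decoded: "data data run data"


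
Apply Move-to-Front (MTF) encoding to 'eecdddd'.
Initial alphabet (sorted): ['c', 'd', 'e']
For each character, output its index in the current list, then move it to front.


MTF encoding:
'e': index 2 in ['c', 'd', 'e'] -> ['e', 'c', 'd']
'e': index 0 in ['e', 'c', 'd'] -> ['e', 'c', 'd']
'c': index 1 in ['e', 'c', 'd'] -> ['c', 'e', 'd']
'd': index 2 in ['c', 'e', 'd'] -> ['d', 'c', 'e']
'd': index 0 in ['d', 'c', 'e'] -> ['d', 'c', 'e']
'd': index 0 in ['d', 'c', 'e'] -> ['d', 'c', 'e']
'd': index 0 in ['d', 'c', 'e'] -> ['d', 'c', 'e']


Output: [2, 0, 1, 2, 0, 0, 0]


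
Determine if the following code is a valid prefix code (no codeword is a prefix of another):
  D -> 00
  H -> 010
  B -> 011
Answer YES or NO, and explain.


Checking each pair (does one codeword prefix another?):
  D='00' vs H='010': no prefix
  D='00' vs B='011': no prefix
  H='010' vs D='00': no prefix
  H='010' vs B='011': no prefix
  B='011' vs D='00': no prefix
  B='011' vs H='010': no prefix
No violation found over all pairs.

YES -- this is a valid prefix code. No codeword is a prefix of any other codeword.


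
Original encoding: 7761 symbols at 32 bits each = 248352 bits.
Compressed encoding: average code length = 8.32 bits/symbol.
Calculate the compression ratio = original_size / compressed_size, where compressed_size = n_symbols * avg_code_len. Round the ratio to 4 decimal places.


original_size = n_symbols * orig_bits = 7761 * 32 = 248352 bits
compressed_size = n_symbols * avg_code_len = 7761 * 8.32 = 64571.52 bits
ratio = original_size / compressed_size = 248352 / 64571.52 = 3.8462

Compression ratio = 3.8462
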